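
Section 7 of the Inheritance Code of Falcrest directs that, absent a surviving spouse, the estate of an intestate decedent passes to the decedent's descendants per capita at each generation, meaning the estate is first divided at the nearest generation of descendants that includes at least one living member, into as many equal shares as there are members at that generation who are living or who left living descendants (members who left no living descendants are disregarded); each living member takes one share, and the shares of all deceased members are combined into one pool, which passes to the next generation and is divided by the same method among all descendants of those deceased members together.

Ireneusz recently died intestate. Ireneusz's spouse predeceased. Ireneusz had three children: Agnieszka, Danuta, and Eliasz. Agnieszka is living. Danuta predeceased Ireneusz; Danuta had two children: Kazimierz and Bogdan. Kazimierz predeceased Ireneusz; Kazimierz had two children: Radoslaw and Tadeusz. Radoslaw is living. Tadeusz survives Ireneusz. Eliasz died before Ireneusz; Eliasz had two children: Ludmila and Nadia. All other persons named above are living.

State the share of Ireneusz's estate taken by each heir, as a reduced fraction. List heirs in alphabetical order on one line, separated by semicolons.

Agnieszka 1/3; Bogdan 1/6; Ludmila 1/6; Nadia 1/6; Radoslaw 1/12; Tadeusz 1/12

There is no surviving spouse, so the entire estate passes to Ireneusz's descendants per capita at each generation.
At generation 1 (Agnieszka, Danuta, Eliasz) there are 3 shares of (1)/3 = 1/3 each.
Living: Agnieszka — each takes 1/3.
Deceased: Danuta and Eliasz. Their combined 2/3 is pooled and carried to generation 2.
At generation 2 (Kazimierz, Bogdan, Ludmila, Nadia) there are 4 shares of (2/3)/4 = 1/6 each.
Living: Bogdan, Ludmila, and Nadia — each takes 1/6.
Deceased: Kazimierz. That 1/6 share is carried to generation 3.
At generation 3 (Radoslaw, Tadeusz) there are 2 shares of (1/6)/2 = 1/12 each.
Living: Radoslaw and Tadeusz — each takes 1/12.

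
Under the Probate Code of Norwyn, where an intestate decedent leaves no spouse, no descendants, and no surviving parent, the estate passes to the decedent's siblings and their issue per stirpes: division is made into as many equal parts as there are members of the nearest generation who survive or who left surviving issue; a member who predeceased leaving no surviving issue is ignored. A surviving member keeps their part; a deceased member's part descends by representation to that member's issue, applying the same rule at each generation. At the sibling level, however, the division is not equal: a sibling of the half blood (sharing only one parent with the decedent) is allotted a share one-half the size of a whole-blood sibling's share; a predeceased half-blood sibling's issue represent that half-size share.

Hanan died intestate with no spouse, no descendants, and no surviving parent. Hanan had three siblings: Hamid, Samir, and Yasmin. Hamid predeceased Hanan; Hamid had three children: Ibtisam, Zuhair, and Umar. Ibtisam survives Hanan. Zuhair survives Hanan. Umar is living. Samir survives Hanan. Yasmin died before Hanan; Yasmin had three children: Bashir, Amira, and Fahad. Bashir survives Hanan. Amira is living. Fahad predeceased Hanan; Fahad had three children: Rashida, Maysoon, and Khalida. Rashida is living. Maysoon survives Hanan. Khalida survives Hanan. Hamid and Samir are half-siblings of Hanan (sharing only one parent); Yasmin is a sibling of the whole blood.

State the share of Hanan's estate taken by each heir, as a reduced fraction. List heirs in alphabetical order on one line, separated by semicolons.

Amira 1/6; Bashir 1/6; Ibtisam 1/12; Khalida 1/18; Maysoon 1/18; Rashida 1/18; Samir 1/4; Umar 1/12; Zuhair 1/12

No spouse, descendants, or parent survives, so the estate passes to Hanan's siblings per stirpes.
Half-blood siblings count for one-half the weight of whole-blood siblings at the initial division.
Dividing 1 in proportion to weights (total weight 2): Hamid (weight 1/2) → 1/4; Samir (weight 1/2) → 1/4; Yasmin (weight 1) → 1/2.
Hamid predeceased; the 1/4 allotted to Hamid's branch passes to Hamid's issue by representation.
The 1/4 is divided into 3 equal shares of 1/12 among Ibtisam, Zuhair, Umar.
Ibtisam is living and takes 1/12.
Zuhair is living and takes 1/12.
Umar is living and takes 1/12.
Samir is living and takes 1/4.
Yasmin predeceased; the 1/2 allotted to Yasmin's branch passes to Yasmin's issue by representation.
The 1/2 is divided into 3 equal shares of 1/6 among Bashir, Amira, Fahad.
Bashir is living and takes 1/6.
Amira is living and takes 1/6.
Fahad predeceased; the 1/6 allotted to Fahad's branch passes to Fahad's issue by representation.
The 1/6 is divided into 3 equal shares of 1/18 among Rashida, Maysoon, Khalida.
Rashida is living and takes 1/18.
Maysoon is living and takes 1/18.
Khalida is living and takes 1/18.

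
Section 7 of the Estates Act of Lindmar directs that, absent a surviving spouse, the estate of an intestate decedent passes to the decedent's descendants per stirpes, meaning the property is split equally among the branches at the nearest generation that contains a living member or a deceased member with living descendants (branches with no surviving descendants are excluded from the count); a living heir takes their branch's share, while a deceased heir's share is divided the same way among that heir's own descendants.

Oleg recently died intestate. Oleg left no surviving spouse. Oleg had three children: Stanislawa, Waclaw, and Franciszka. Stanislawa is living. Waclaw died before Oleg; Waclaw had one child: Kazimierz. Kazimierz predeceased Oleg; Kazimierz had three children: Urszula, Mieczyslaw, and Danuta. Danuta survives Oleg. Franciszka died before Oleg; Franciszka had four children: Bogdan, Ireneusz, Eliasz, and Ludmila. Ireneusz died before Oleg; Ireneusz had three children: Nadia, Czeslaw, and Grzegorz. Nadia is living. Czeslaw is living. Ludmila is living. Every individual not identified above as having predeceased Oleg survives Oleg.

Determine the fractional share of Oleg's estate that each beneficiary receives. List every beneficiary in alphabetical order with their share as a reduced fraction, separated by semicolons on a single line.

Bogdan 1/12; Czeslaw 1/36; Danuta 1/9; Eliasz 1/12; Grzegorz 1/36; Ludmila 1/12; Mieczyslaw 1/9; Nadia 1/36; Stanislawa 1/3; Urszula 1/9

There is no surviving spouse, so the entire estate passes to Oleg's descendants per stirpes.
The estate is divided into 3 equal shares of 1/3 among Stanislawa, Waclaw, Franciszka.
Stanislawa is living and takes 1/3.
Waclaw predeceased; the 1/3 allotted to Waclaw's branch passes to Waclaw's issue by representation.
Kazimierz's line is the sole branch at this level, so the full 1/3 passes to Kazimierz's issue by representation.
The 1/3 is divided into 3 equal shares of 1/9 among Urszula, Mieczyslaw, Danuta.
Urszula is living and takes 1/9.
Mieczyslaw is living and takes 1/9.
Danuta is living and takes 1/9.
Franciszka predeceased; the 1/3 allotted to Franciszka's branch passes to Franciszka's issue by representation.
The 1/3 is divided into 4 equal shares of 1/12 among Bogdan, Ireneusz, Eliasz, Ludmila.
Bogdan is living and takes 1/12.
Ireneusz predeceased; the 1/12 allotted to Ireneusz's branch passes to Ireneusz's issue by representation.
The 1/12 is divided into 3 equal shares of 1/36 among Nadia, Czeslaw, Grzegorz.
Nadia is living and takes 1/36.
Czeslaw is living and takes 1/36.
Grzegorz is living and takes 1/36.
Eliasz is living and takes 1/12.
Ludmila is living and takes 1/12.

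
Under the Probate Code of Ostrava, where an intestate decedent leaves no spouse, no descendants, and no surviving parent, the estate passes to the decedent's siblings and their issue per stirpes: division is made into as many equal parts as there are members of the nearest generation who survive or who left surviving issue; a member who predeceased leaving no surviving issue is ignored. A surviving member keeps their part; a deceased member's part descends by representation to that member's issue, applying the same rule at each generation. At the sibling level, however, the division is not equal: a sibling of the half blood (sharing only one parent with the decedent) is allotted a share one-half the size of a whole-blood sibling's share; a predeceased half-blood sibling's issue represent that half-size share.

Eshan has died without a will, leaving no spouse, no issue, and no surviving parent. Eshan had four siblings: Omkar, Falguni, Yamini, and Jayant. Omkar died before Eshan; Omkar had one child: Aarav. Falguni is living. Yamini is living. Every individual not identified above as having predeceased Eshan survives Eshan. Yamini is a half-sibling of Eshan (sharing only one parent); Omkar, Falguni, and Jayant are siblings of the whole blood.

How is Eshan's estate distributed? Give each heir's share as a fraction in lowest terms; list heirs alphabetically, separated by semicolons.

No spouse, descendants, or parent survives, so the estate passes to Eshan's siblings per stirpes.
Half-blood siblings count for one-half the weight of whole-blood siblings at the initial division.
Dividing 1 in proportion to weights (total weight 7/2): Omkar (weight 1) → 2/7; Falguni (weight 1) → 2/7; Yamini (weight 1/2) → 1/7; Jayant (weight 1) → 2/7.
Omkar predeceased; the 2/7 allotted to Omkar's branch passes to Omkar's issue by representation.
Aarav is the sole taker at this level and receives the full 2/7.
Falguni is living and takes 2/7.
Yamini is living and takes 1/7.
Jayant is living and takes 2/7.

Aarav 2/7; Falguni 2/7; Jayant 2/7; Yamini 1/7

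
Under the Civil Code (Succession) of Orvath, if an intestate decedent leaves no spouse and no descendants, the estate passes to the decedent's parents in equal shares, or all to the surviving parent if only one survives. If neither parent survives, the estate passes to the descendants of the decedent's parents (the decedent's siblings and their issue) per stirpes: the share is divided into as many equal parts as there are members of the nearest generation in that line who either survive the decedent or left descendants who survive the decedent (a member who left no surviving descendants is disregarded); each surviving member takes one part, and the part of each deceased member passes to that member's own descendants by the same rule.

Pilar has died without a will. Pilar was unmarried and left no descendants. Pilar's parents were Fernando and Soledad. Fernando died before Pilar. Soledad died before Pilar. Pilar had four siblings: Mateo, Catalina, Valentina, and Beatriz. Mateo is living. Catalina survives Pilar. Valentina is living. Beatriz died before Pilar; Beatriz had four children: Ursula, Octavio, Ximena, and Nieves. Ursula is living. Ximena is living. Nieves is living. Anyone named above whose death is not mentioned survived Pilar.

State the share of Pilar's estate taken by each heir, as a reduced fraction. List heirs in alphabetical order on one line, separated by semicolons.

Neither parent survives and there are no descendants, so the estate passes to Pilar's siblings and their issue per stirpes.
The estate is divided into 4 equal shares of 1/4 among Mateo, Catalina, Valentina, Beatriz.
Mateo is living and takes 1/4.
Catalina is living and takes 1/4.
Valentina is living and takes 1/4.
Beatriz predeceased; the 1/4 allotted to Beatriz's branch passes to Beatriz's issue by representation.
The 1/4 is divided into 4 equal shares of 1/16 among Ursula, Octavio, Ximena, Nieves.
Ursula is living and takes 1/16.
Octavio is living and takes 1/16.
Ximena is living and takes 1/16.
Nieves is living and takes 1/16.

Catalina 1/4; Mateo 1/4; Nieves 1/16; Octavio 1/16; Ursula 1/16; Valentina 1/4; Ximena 1/16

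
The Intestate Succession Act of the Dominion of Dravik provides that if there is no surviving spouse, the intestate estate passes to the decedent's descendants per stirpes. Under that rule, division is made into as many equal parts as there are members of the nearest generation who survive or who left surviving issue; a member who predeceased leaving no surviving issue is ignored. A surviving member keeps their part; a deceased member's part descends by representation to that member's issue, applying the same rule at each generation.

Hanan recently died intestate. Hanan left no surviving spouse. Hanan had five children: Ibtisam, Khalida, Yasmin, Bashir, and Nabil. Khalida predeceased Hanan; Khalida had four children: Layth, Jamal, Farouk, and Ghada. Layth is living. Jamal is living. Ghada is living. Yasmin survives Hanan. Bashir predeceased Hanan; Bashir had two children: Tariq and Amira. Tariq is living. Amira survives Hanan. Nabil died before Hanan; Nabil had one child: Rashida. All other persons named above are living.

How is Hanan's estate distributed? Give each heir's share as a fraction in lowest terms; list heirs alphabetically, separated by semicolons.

Amira 1/10; Farouk 1/20; Ghada 1/20; Ibtisam 1/5; Jamal 1/20; Layth 1/20; Rashida 1/5; Tariq 1/10; Yasmin 1/5

There is no surviving spouse, so the entire estate passes to Hanan's descendants per stirpes.
The estate is divided into 5 equal shares of 1/5 among Ibtisam, Khalida, Yasmin, Bashir, Nabil.
Ibtisam is living and takes 1/5.
Khalida predeceased; the 1/5 allotted to Khalida's branch passes to Khalida's issue by representation.
The 1/5 is divided into 4 equal shares of 1/20 among Layth, Jamal, Farouk, Ghada.
Layth is living and takes 1/20.
Jamal is living and takes 1/20.
Farouk is living and takes 1/20.
Ghada is living and takes 1/20.
Yasmin is living and takes 1/5.
Bashir predeceased; the 1/5 allotted to Bashir's branch passes to Bashir's issue by representation.
The 1/5 is divided into 2 equal shares of 1/10 among Tariq, Amira.
Tariq is living and takes 1/10.
Amira is living and takes 1/10.
Nabil predeceased; the 1/5 allotted to Nabil's branch passes to Nabil's issue by representation.
Rashida is the sole taker at this level and receives the full 1/5.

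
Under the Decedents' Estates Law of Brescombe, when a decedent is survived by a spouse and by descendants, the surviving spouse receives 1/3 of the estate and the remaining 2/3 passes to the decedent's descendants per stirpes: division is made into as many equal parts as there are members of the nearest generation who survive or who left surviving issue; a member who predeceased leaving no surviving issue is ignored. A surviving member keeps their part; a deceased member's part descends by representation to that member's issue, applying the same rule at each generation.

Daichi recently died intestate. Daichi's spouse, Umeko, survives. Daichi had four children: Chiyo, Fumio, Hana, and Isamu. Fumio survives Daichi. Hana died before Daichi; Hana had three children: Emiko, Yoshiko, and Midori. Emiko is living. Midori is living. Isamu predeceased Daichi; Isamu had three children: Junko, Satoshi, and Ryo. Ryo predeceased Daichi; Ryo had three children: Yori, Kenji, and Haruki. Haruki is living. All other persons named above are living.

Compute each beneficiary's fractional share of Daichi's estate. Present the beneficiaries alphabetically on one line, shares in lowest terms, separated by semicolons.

Umeko, as surviving spouse, takes 1/3.
The remaining 2/3 passes to Daichi's descendants per stirpes.
The 2/3 is divided into 4 equal shares of 1/6 among Chiyo, Fumio, Hana, Isamu.
Chiyo is living and takes 1/6.
Fumio is living and takes 1/6.
Hana predeceased; the 1/6 allotted to Hana's branch passes to Hana's issue by representation.
The 1/6 is divided into 3 equal shares of 1/18 among Emiko, Yoshiko, Midori.
Emiko is living and takes 1/18.
Yoshiko is living and takes 1/18.
Midori is living and takes 1/18.
Isamu predeceased; the 1/6 allotted to Isamu's branch passes to Isamu's issue by representation.
The 1/6 is divided into 3 equal shares of 1/18 among Junko, Satoshi, Ryo.
Junko is living and takes 1/18.
Satoshi is living and takes 1/18.
Ryo predeceased; the 1/18 allotted to Ryo's branch passes to Ryo's issue by representation.
The 1/18 is divided into 3 equal shares of 1/54 among Yori, Kenji, Haruki.
Yori is living and takes 1/54.
Kenji is living and takes 1/54.
Haruki is living and takes 1/54.

Chiyo 1/6; Emiko 1/18; Fumio 1/6; Haruki 1/54; Junko 1/18; Kenji 1/54; Midori 1/18; Satoshi 1/18; Umeko 1/3; Yori 1/54; Yoshiko 1/18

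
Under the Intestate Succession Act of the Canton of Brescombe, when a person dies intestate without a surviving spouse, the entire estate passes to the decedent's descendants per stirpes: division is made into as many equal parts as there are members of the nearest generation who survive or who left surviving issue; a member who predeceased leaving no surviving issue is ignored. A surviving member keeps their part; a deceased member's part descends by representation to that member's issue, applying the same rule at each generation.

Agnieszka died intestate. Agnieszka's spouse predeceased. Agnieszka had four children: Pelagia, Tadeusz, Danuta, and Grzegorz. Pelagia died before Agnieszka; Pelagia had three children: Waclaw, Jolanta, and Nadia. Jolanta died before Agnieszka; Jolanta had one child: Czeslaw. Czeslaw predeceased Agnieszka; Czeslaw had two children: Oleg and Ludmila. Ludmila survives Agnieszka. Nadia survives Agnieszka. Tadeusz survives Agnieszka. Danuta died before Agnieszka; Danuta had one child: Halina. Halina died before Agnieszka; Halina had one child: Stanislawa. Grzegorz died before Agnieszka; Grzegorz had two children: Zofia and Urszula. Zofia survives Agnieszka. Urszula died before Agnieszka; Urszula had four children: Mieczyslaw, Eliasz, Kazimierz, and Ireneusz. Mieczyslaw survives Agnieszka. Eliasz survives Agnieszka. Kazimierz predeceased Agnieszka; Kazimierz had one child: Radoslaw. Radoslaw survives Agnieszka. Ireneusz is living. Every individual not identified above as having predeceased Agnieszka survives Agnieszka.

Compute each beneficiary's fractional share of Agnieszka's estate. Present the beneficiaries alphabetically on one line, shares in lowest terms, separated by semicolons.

Eliasz 1/32; Ireneusz 1/32; Ludmila 1/24; Mieczyslaw 1/32; Nadia 1/12; Oleg 1/24; Radoslaw 1/32; Stanislawa 1/4; Tadeusz 1/4; Waclaw 1/12; Zofia 1/8

There is no surviving spouse, so the entire estate passes to Agnieszka's descendants per stirpes.
The estate is divided into 4 equal shares of 1/4 among Pelagia, Tadeusz, Danuta, Grzegorz.
Pelagia predeceased; the 1/4 allotted to Pelagia's branch passes to Pelagia's issue by representation.
The 1/4 is divided into 3 equal shares of 1/12 among Waclaw, Jolanta, Nadia.
Waclaw is living and takes 1/12.
Jolanta predeceased; the 1/12 allotted to Jolanta's branch passes to Jolanta's issue by representation.
Czeslaw's line is the sole branch at this level, so the full 1/12 passes to Czeslaw's issue by representation.
The 1/12 is divided into 2 equal shares of 1/24 among Oleg, Ludmila.
Oleg is living and takes 1/24.
Ludmila is living and takes 1/24.
Nadia is living and takes 1/12.
Tadeusz is living and takes 1/4.
Danuta predeceased; the 1/4 allotted to Danuta's branch passes to Danuta's issue by representation.
Halina's line is the sole branch at this level, so the full 1/4 passes to Halina's issue by representation.
Stanislawa is the sole taker at this level and receives the full 1/4.
Grzegorz predeceased; the 1/4 allotted to Grzegorz's branch passes to Grzegorz's issue by representation.
The 1/4 is divided into 2 equal shares of 1/8 among Zofia, Urszula.
Zofia is living and takes 1/8.
Urszula predeceased; the 1/8 allotted to Urszula's branch passes to Urszula's issue by representation.
The 1/8 is divided into 4 equal shares of 1/32 among Mieczyslaw, Eliasz, Kazimierz, Ireneusz.
Mieczyslaw is living and takes 1/32.
Eliasz is living and takes 1/32.
Kazimierz predeceased; the 1/32 allotted to Kazimierz's branch passes to Kazimierz's issue by representation.
Radoslaw is the sole taker at this level and receives the full 1/32.
Ireneusz is living and takes 1/32.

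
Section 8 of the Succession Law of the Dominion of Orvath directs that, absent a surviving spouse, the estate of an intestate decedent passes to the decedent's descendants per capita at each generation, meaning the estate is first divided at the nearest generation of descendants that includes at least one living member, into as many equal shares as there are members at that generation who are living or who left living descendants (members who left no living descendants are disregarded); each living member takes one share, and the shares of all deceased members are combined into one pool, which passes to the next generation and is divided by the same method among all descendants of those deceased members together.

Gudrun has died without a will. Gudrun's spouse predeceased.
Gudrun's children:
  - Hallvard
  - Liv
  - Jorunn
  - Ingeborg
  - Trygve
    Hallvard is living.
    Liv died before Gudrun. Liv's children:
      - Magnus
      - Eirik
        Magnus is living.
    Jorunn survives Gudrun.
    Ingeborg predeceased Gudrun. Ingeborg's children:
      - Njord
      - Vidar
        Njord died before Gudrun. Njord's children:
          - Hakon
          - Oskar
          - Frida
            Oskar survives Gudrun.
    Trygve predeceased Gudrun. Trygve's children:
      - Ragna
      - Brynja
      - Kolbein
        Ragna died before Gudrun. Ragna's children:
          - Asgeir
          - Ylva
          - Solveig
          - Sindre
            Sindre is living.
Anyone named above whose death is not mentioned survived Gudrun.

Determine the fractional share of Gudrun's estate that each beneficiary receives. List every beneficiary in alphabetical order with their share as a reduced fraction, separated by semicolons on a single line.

Asgeir 6/245; Brynja 3/35; Eirik 3/35; Frida 6/245; Hakon 6/245; Hallvard 1/5; Jorunn 1/5; Kolbein 3/35; Magnus 3/35; Oskar 6/245; Sindre 6/245; Solveig 6/245; Vidar 3/35; Ylva 6/245

There is no surviving spouse, so the entire estate passes to Gudrun's descendants per capita at each generation.
At generation 1 (Hallvard, Liv, Jorunn, Ingeborg, Trygve) there are 5 shares of (1)/5 = 1/5 each.
Living: Hallvard and Jorunn — each takes 1/5.
Deceased: Liv, Ingeborg, and Trygve. Their combined 3/5 is pooled and carried to generation 2.
At generation 2 (Magnus, Eirik, Njord, Vidar, Ragna, Brynja, Kolbein) there are 7 shares of (3/5)/7 = 3/35 each.
Living: Magnus, Eirik, Vidar, Brynja, and Kolbein — each takes 3/35.
Deceased: Njord and Ragna. Their combined 6/35 is pooled and carried to generation 3.
At generation 3 (Hakon, Oskar, Frida, Asgeir, Ylva, Solveig, Sindre) there are 7 shares of (6/35)/7 = 6/245 each.
Living: Hakon, Oskar, Frida, Asgeir, Ylva, Solveig, and Sindre — each takes 6/245.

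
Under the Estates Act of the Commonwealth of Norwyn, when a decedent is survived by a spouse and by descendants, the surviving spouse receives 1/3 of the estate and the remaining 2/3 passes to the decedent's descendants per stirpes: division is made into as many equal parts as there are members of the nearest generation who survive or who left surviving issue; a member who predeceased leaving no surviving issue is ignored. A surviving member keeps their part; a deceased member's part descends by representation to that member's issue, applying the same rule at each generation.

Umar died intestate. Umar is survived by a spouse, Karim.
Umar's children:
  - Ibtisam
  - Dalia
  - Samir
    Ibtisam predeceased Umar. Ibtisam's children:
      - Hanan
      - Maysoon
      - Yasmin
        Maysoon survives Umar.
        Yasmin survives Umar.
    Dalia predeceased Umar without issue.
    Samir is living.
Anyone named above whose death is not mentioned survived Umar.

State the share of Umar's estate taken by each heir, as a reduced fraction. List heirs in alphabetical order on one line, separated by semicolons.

Karim, as surviving spouse, takes 1/3.
The remaining 2/3 passes to Umar's descendants per stirpes.
Dalia left no surviving issue, so that branch lapses and is disregarded.
The 2/3 is divided into 2 equal shares of 1/3 among Ibtisam, Samir.
Ibtisam predeceased; the 1/3 allotted to Ibtisam's branch passes to Ibtisam's issue by representation.
The 1/3 is divided into 3 equal shares of 1/9 among Hanan, Maysoon, Yasmin.
Hanan is living and takes 1/9.
Maysoon is living and takes 1/9.
Yasmin is living and takes 1/9.
Samir is living and takes 1/3.

Hanan 1/9; Karim 1/3; Maysoon 1/9; Samir 1/3; Yasmin 1/9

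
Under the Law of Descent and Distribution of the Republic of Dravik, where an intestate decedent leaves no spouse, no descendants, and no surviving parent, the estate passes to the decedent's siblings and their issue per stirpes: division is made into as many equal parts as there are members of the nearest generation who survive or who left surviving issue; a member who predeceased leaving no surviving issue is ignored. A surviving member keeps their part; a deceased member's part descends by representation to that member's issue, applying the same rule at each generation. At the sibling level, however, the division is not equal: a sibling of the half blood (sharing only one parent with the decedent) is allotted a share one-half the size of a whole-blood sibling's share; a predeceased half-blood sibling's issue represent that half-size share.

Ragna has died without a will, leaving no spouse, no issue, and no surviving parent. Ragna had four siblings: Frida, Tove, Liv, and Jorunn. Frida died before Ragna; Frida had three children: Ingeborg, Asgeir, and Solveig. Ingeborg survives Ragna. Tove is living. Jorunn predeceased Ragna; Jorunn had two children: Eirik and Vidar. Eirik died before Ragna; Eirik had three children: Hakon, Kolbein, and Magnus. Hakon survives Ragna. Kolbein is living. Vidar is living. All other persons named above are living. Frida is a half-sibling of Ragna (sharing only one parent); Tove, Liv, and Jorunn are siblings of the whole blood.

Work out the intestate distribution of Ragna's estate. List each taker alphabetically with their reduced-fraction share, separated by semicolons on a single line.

Asgeir 1/21; Hakon 1/21; Ingeborg 1/21; Kolbein 1/21; Liv 2/7; Magnus 1/21; Solveig 1/21; Tove 2/7; Vidar 1/7

No spouse, descendants, or parent survives, so the estate passes to Ragna's siblings per stirpes.
Half-blood siblings count for one-half the weight of whole-blood siblings at the initial division.
Dividing 1 in proportion to weights (total weight 7/2): Frida (weight 1/2) → 1/7; Tove (weight 1) → 2/7; Liv (weight 1) → 2/7; Jorunn (weight 1) → 2/7.
Frida predeceased; the 1/7 allotted to Frida's branch passes to Frida's issue by representation.
The 1/7 is divided into 3 equal shares of 1/21 among Ingeborg, Asgeir, Solveig.
Ingeborg is living and takes 1/21.
Asgeir is living and takes 1/21.
Solveig is living and takes 1/21.
Tove is living and takes 2/7.
Liv is living and takes 2/7.
Jorunn predeceased; the 2/7 allotted to Jorunn's branch passes to Jorunn's issue by representation.
The 2/7 is divided into 2 equal shares of 1/7 among Eirik, Vidar.
Eirik predeceased; the 1/7 allotted to Eirik's branch passes to Eirik's issue by representation.
The 1/7 is divided into 3 equal shares of 1/21 among Hakon, Kolbein, Magnus.
Hakon is living and takes 1/21.
Kolbein is living and takes 1/21.
Magnus is living and takes 1/21.
Vidar is living and takes 1/7.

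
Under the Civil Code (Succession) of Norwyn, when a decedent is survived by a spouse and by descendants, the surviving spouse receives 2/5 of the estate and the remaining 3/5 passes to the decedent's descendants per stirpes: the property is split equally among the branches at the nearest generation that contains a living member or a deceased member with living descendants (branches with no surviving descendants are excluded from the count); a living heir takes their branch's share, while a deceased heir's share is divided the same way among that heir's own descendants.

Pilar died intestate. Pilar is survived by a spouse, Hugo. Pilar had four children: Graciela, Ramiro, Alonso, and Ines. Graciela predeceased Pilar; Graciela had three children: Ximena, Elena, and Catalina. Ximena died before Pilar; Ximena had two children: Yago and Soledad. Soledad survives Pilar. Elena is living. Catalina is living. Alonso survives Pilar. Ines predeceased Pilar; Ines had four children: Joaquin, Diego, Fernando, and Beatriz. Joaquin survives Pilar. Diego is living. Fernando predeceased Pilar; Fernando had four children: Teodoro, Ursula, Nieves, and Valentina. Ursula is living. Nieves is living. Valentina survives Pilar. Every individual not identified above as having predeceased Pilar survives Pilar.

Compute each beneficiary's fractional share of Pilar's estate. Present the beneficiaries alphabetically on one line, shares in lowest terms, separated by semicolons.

Alonso 3/20; Beatriz 3/80; Catalina 1/20; Diego 3/80; Elena 1/20; Hugo 2/5; Joaquin 3/80; Nieves 3/320; Ramiro 3/20; Soledad 1/40; Teodoro 3/320; Ursula 3/320; Valentina 3/320; Yago 1/40

Hugo, as surviving spouse, takes 2/5.
The remaining 3/5 passes to Pilar's descendants per stirpes.
The 3/5 is divided into 4 equal shares of 3/20 among Graciela, Ramiro, Alonso, Ines.
Graciela predeceased; the 3/20 allotted to Graciela's branch passes to Graciela's issue by representation.
The 3/20 is divided into 3 equal shares of 1/20 among Ximena, Elena, Catalina.
Ximena predeceased; the 1/20 allotted to Ximena's branch passes to Ximena's issue by representation.
The 1/20 is divided into 2 equal shares of 1/40 among Yago, Soledad.
Yago is living and takes 1/40.
Soledad is living and takes 1/40.
Elena is living and takes 1/20.
Catalina is living and takes 1/20.
Ramiro is living and takes 3/20.
Alonso is living and takes 3/20.
Ines predeceased; the 3/20 allotted to Ines's branch passes to Ines's issue by representation.
The 3/20 is divided into 4 equal shares of 3/80 among Joaquin, Diego, Fernando, Beatriz.
Joaquin is living and takes 3/80.
Diego is living and takes 3/80.
Fernando predeceased; the 3/80 allotted to Fernando's branch passes to Fernando's issue by representation.
The 3/80 is divided into 4 equal shares of 3/320 among Teodoro, Ursula, Nieves, Valentina.
Teodoro is living and takes 3/320.
Ursula is living and takes 3/320.
Nieves is living and takes 3/320.
Valentina is living and takes 3/320.
Beatriz is living and takes 3/80.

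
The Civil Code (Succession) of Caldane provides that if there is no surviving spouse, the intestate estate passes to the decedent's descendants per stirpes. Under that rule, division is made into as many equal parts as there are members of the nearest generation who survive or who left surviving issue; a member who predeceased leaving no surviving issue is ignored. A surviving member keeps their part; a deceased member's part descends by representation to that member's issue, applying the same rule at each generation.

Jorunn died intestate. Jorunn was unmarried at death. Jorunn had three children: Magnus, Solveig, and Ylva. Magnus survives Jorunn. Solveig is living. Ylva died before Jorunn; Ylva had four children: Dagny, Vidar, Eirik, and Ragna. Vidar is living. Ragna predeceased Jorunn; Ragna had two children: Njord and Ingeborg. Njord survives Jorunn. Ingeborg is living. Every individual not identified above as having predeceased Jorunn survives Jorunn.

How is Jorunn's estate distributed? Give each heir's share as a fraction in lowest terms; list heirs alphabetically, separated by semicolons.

There is no surviving spouse, so the entire estate passes to Jorunn's descendants per stirpes.
The estate is divided into 3 equal shares of 1/3 among Magnus, Solveig, Ylva.
Magnus is living and takes 1/3.
Solveig is living and takes 1/3.
Ylva predeceased; the 1/3 allotted to Ylva's branch passes to Ylva's issue by representation.
The 1/3 is divided into 4 equal shares of 1/12 among Dagny, Vidar, Eirik, Ragna.
Dagny is living and takes 1/12.
Vidar is living and takes 1/12.
Eirik is living and takes 1/12.
Ragna predeceased; the 1/12 allotted to Ragna's branch passes to Ragna's issue by representation.
The 1/12 is divided into 2 equal shares of 1/24 among Njord, Ingeborg.
Njord is living and takes 1/24.
Ingeborg is living and takes 1/24.

Dagny 1/12; Eirik 1/12; Ingeborg 1/24; Magnus 1/3; Njord 1/24; Solveig 1/3; Vidar 1/12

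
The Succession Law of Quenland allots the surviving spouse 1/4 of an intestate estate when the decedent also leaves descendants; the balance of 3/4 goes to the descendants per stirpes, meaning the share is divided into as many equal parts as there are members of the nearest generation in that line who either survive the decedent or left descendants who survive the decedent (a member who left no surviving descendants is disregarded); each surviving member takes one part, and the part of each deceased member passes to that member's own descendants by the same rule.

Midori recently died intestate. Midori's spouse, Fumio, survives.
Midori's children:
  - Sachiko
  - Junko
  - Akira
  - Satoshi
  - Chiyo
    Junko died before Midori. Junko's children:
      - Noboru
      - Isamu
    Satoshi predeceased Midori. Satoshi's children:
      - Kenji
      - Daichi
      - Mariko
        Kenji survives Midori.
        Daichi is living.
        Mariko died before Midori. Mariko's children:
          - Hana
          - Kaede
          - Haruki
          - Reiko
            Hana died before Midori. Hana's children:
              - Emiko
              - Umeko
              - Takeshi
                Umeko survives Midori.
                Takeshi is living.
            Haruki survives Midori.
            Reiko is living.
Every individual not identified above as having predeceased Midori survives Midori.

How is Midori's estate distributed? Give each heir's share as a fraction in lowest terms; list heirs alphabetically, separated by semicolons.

Fumio, as surviving spouse, takes 1/4.
The remaining 3/4 passes to Midori's descendants per stirpes.
The 3/4 is divided into 5 equal shares of 3/20 among Sachiko, Junko, Akira, Satoshi, Chiyo.
Sachiko is living and takes 3/20.
Junko predeceased; the 3/20 allotted to Junko's branch passes to Junko's issue by representation.
The 3/20 is divided into 2 equal shares of 3/40 among Noboru, Isamu.
Noboru is living and takes 3/40.
Isamu is living and takes 3/40.
Akira is living and takes 3/20.
Satoshi predeceased; the 3/20 allotted to Satoshi's branch passes to Satoshi's issue by representation.
The 3/20 is divided into 3 equal shares of 1/20 among Kenji, Daichi, Mariko.
Kenji is living and takes 1/20.
Daichi is living and takes 1/20.
Mariko predeceased; the 1/20 allotted to Mariko's branch passes to Mariko's issue by representation.
The 1/20 is divided into 4 equal shares of 1/80 among Hana, Kaede, Haruki, Reiko.
Hana predeceased; the 1/80 allotted to Hana's branch passes to Hana's issue by representation.
The 1/80 is divided into 3 equal shares of 1/240 among Emiko, Umeko, Takeshi.
Emiko is living and takes 1/240.
Umeko is living and takes 1/240.
Takeshi is living and takes 1/240.
Kaede is living and takes 1/80.
Haruki is living and takes 1/80.
Reiko is living and takes 1/80.
Chiyo is living and takes 3/20.

Akira 3/20; Chiyo 3/20; Daichi 1/20; Emiko 1/240; Fumio 1/4; Haruki 1/80; Isamu 3/40; Kaede 1/80; Kenji 1/20; Noboru 3/40; Reiko 1/80; Sachiko 3/20; Takeshi 1/240; Umeko 1/240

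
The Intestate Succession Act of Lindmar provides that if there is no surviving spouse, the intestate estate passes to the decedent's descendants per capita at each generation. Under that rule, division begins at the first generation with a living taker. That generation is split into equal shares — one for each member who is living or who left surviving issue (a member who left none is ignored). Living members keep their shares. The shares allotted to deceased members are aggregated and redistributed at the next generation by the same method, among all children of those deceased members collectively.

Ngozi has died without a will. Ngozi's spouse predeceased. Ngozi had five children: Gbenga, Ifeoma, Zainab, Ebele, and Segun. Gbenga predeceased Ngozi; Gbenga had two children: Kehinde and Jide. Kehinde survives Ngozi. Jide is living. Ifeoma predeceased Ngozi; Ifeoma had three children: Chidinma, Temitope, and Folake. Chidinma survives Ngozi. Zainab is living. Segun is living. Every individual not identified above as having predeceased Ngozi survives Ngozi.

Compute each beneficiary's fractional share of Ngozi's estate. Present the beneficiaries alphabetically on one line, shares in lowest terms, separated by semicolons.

Chidinma 2/25; Ebele 1/5; Folake 2/25; Jide 2/25; Kehinde 2/25; Segun 1/5; Temitope 2/25; Zainab 1/5

There is no surviving spouse, so the entire estate passes to Ngozi's descendants per capita at each generation.
At generation 1 (Gbenga, Ifeoma, Zainab, Ebele, Segun) there are 5 shares of (1)/5 = 1/5 each.
Living: Zainab, Ebele, and Segun — each takes 1/5.
Deceased: Gbenga and Ifeoma. Their combined 2/5 is pooled and carried to generation 2.
At generation 2 (Kehinde, Jide, Chidinma, Temitope, Folake) there are 5 shares of (2/5)/5 = 2/25 each.
Living: Kehinde, Jide, Chidinma, Temitope, and Folake — each takes 2/25.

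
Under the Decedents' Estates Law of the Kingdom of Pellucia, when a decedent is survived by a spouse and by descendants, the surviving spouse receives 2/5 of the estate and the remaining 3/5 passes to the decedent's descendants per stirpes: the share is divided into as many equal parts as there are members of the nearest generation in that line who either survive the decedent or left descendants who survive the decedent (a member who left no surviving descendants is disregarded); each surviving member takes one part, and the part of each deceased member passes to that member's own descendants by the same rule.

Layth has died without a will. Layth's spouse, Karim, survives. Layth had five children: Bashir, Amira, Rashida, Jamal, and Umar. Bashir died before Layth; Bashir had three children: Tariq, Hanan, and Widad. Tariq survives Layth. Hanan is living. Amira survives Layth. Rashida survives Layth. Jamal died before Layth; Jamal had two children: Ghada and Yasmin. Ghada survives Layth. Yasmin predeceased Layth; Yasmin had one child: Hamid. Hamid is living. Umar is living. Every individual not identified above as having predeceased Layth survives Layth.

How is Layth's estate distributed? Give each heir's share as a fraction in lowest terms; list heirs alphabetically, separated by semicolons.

Karim, as surviving spouse, takes 2/5.
The remaining 3/5 passes to Layth's descendants per stirpes.
The 3/5 is divided into 5 equal shares of 3/25 among Bashir, Amira, Rashida, Jamal, Umar.
Bashir predeceased; the 3/25 allotted to Bashir's branch passes to Bashir's issue by representation.
The 3/25 is divided into 3 equal shares of 1/25 among Tariq, Hanan, Widad.
Tariq is living and takes 1/25.
Hanan is living and takes 1/25.
Widad is living and takes 1/25.
Amira is living and takes 3/25.
Rashida is living and takes 3/25.
Jamal predeceased; the 3/25 allotted to Jamal's branch passes to Jamal's issue by representation.
The 3/25 is divided into 2 equal shares of 3/50 among Ghada, Yasmin.
Ghada is living and takes 3/50.
Yasmin predeceased; the 3/50 allotted to Yasmin's branch passes to Yasmin's issue by representation.
Hamid is the sole taker at this level and receives the full 3/50.
Umar is living and takes 3/25.

Amira 3/25; Ghada 3/50; Hamid 3/50; Hanan 1/25; Karim 2/5; Rashida 3/25; Tariq 1/25; Umar 3/25; Widad 1/25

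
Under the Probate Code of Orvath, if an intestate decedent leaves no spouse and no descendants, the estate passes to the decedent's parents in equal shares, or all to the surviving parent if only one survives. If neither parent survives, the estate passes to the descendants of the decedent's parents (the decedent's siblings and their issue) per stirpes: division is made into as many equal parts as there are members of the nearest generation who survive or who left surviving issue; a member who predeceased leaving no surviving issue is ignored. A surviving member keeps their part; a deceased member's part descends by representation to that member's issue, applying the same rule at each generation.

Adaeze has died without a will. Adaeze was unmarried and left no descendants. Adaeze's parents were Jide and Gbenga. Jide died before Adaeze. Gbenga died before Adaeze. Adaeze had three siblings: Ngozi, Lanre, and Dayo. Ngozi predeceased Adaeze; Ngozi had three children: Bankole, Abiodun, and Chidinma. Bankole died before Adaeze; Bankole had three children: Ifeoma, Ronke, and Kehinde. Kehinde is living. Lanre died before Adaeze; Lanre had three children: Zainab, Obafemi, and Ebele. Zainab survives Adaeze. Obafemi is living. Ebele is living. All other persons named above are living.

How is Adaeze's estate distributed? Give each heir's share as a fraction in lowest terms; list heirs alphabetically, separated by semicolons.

Neither parent survives and there are no descendants, so the estate passes to Adaeze's siblings and their issue per stirpes.
The estate is divided into 3 equal shares of 1/3 among Ngozi, Lanre, Dayo.
Ngozi predeceased; the 1/3 allotted to Ngozi's branch passes to Ngozi's issue by representation.
The 1/3 is divided into 3 equal shares of 1/9 among Bankole, Abiodun, Chidinma.
Bankole predeceased; the 1/9 allotted to Bankole's branch passes to Bankole's issue by representation.
The 1/9 is divided into 3 equal shares of 1/27 among Ifeoma, Ronke, Kehinde.
Ifeoma is living and takes 1/27.
Ronke is living and takes 1/27.
Kehinde is living and takes 1/27.
Abiodun is living and takes 1/9.
Chidinma is living and takes 1/9.
Lanre predeceased; the 1/3 allotted to Lanre's branch passes to Lanre's issue by representation.
The 1/3 is divided into 3 equal shares of 1/9 among Zainab, Obafemi, Ebele.
Zainab is living and takes 1/9.
Obafemi is living and takes 1/9.
Ebele is living and takes 1/9.
Dayo is living and takes 1/3.

Abiodun 1/9; Chidinma 1/9; Dayo 1/3; Ebele 1/9; Ifeoma 1/27; Kehinde 1/27; Obafemi 1/9; Ronke 1/27; Zainab 1/9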